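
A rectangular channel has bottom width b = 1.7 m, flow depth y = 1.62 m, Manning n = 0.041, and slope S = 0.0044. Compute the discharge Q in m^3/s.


For a rectangular channel, the cross-sectional area A = b * y = 1.7 * 1.62 = 2.75 m^2.
The wetted perimeter P = b + 2y = 1.7 + 2*1.62 = 4.94 m.
Hydraulic radius R = A/P = 2.75/4.94 = 0.5575 m.
Velocity V = (1/n)*R^(2/3)*S^(1/2) = (1/0.041)*0.5575^(2/3)*0.0044^(1/2) = 1.0959 m/s.
Discharge Q = A * V = 2.75 * 1.0959 = 3.018 m^3/s.

3.018


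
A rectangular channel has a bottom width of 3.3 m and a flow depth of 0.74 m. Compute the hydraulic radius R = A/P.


For a rectangular section:
Flow area A = b * y = 3.3 * 0.74 = 2.44 m^2.
Wetted perimeter P = b + 2y = 3.3 + 2*0.74 = 4.78 m.
Hydraulic radius R = A/P = 2.44 / 4.78 = 0.5109 m.

0.5109


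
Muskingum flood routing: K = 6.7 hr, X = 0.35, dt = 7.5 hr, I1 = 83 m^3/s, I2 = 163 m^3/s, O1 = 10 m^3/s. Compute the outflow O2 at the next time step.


Muskingum coefficients:
denom = 2*K*(1-X) + dt = 2*6.7*(1-0.35) + 7.5 = 16.21.
C0 = (dt - 2*K*X)/denom = (7.5 - 2*6.7*0.35)/16.21 = 0.1733.
C1 = (dt + 2*K*X)/denom = (7.5 + 2*6.7*0.35)/16.21 = 0.752.
C2 = (2*K*(1-X) - dt)/denom = 0.0746.
O2 = C0*I2 + C1*I1 + C2*O1
   = 0.1733*163 + 0.752*83 + 0.0746*10
   = 91.42 m^3/s.

91.42


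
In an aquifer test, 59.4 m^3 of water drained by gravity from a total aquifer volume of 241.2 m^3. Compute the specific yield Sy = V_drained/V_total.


Specific yield Sy = Volume drained / Total volume.
Sy = 59.4 / 241.2
   = 0.2463.

0.2463


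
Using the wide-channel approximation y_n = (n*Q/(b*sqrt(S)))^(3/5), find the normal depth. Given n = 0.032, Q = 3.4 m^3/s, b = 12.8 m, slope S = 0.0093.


We use the wide-channel approximation y_n = (n*Q/(b*sqrt(S)))^(3/5).
sqrt(S) = sqrt(0.0093) = 0.096437.
Numerator: n*Q = 0.032 * 3.4 = 0.1088.
Denominator: b*sqrt(S) = 12.8 * 0.096437 = 1.234394.
arg = 0.0881.
y_n = 0.0881^(3/5) = 0.2329 m.

0.2329


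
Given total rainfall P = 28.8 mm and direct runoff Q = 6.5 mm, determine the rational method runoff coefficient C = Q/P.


The runoff coefficient C = runoff depth / rainfall depth.
C = 6.5 / 28.8
  = 0.2257.

0.2257


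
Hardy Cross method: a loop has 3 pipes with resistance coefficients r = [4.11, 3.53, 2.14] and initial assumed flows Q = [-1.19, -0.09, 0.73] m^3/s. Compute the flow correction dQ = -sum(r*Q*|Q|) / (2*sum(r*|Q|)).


Numerator terms (r*Q*|Q|): 4.11*-1.19*|-1.19| = -5.8202; 3.53*-0.09*|-0.09| = -0.0286; 2.14*0.73*|0.73| = 1.1404.
Sum of numerator = -4.7084.
Denominator terms (r*|Q|): 4.11*|-1.19| = 4.8909; 3.53*|-0.09| = 0.3177; 2.14*|0.73| = 1.5622.
2 * sum of denominator = 2 * 6.7708 = 13.5416.
dQ = --4.7084 / 13.5416 = 0.3477 m^3/s.

0.3477


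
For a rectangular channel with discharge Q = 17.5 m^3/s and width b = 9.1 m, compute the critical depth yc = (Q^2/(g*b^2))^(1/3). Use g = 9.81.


Using yc = (Q^2 / (g * b^2))^(1/3):
Q^2 = 17.5^2 = 306.25.
g * b^2 = 9.81 * 9.1^2 = 9.81 * 82.81 = 812.37.
Q^2 / (g*b^2) = 306.25 / 812.37 = 0.377.
yc = 0.377^(1/3) = 0.7224 m.

0.7224


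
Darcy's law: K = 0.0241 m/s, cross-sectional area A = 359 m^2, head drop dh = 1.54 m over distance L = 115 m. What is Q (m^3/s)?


Darcy's law: Q = K * A * i, where i = dh/L.
Hydraulic gradient i = 1.54 / 115 = 0.013391.
Q = 0.0241 * 359 * 0.013391
  = 0.1159 m^3/s.

0.1159


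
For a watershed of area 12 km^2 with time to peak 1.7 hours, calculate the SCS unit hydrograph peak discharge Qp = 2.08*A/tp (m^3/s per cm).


SCS formula: Qp = 2.08 * A / tp.
Qp = 2.08 * 12 / 1.7
   = 24.96 / 1.7
   = 14.68 m^3/s per cm.

14.68


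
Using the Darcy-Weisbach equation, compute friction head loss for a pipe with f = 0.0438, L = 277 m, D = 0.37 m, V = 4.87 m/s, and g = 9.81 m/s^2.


Darcy-Weisbach equation: h_f = f * (L/D) * V^2/(2g).
f * L/D = 0.0438 * 277/0.37 = 32.7908.
V^2/(2g) = 4.87^2 / (2*9.81) = 23.7169 / 19.62 = 1.2088 m.
h_f = 32.7908 * 1.2088 = 39.638 m.

39.638


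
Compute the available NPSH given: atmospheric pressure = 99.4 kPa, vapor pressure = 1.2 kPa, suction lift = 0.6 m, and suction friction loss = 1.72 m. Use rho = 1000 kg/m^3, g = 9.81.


NPSHa = p_atm/(rho*g) - z_s - hf_s - p_vap/(rho*g).
p_atm/(rho*g) = 99.4*1000 / (1000*9.81) = 10.133 m.
p_vap/(rho*g) = 1.2*1000 / (1000*9.81) = 0.122 m.
NPSHa = 10.133 - 0.6 - 1.72 - 0.122
      = 7.69 m.

7.69


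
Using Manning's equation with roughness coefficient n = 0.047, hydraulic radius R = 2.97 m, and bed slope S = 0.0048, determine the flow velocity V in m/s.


Manning's equation gives V = (1/n) * R^(2/3) * S^(1/2).
First, compute R^(2/3) = 2.97^(2/3) = 2.0662.
Next, S^(1/2) = 0.0048^(1/2) = 0.069282.
Then 1/n = 1/0.047 = 21.28.
V = 21.28 * 2.0662 * 0.069282 = 3.0457 m/s.

3.0457


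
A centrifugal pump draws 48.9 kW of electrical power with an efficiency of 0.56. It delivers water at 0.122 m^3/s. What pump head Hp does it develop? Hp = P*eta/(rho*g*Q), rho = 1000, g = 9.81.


Pump head formula: Hp = P * eta / (rho * g * Q).
Numerator: P * eta = 48.9 * 1000 * 0.56 = 27384.0 W.
Denominator: rho * g * Q = 1000 * 9.81 * 0.122 = 1196.82.
Hp = 27384.0 / 1196.82 = 22.88 m.

22.88


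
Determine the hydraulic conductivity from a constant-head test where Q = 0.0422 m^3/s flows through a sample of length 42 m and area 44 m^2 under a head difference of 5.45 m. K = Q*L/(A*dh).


From K = Q*L / (A*dh):
Numerator: Q*L = 0.0422 * 42 = 1.7724.
Denominator: A*dh = 44 * 5.45 = 239.8.
K = 1.7724 / 239.8 = 0.007391 m/s.

0.007391


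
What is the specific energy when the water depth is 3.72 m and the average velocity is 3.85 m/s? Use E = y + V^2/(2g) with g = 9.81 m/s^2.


Specific energy E = y + V^2/(2g).
Velocity head = V^2/(2g) = 3.85^2 / (2*9.81) = 14.8225 / 19.62 = 0.7555 m.
E = 3.72 + 0.7555 = 4.4755 m.

4.4755


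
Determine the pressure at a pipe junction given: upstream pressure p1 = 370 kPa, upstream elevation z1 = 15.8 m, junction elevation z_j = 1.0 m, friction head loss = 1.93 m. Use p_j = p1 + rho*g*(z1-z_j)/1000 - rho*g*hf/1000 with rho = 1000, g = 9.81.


Junction pressure: p_j = p1 + rho*g*(z1 - z_j)/1000 - rho*g*hf/1000.
Elevation term = 1000*9.81*(15.8 - 1.0)/1000 = 145.188 kPa.
Friction term = 1000*9.81*1.93/1000 = 18.933 kPa.
p_j = 370 + 145.188 - 18.933 = 496.25 kPa.

496.25


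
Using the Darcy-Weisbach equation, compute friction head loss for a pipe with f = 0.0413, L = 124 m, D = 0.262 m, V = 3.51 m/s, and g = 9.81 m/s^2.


Darcy-Weisbach equation: h_f = f * (L/D) * V^2/(2g).
f * L/D = 0.0413 * 124/0.262 = 19.5466.
V^2/(2g) = 3.51^2 / (2*9.81) = 12.3201 / 19.62 = 0.6279 m.
h_f = 19.5466 * 0.6279 = 12.274 m.

12.274


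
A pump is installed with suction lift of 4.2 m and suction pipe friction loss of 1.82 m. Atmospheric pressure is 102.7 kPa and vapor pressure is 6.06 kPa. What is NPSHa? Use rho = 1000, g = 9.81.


NPSHa = p_atm/(rho*g) - z_s - hf_s - p_vap/(rho*g).
p_atm/(rho*g) = 102.7*1000 / (1000*9.81) = 10.469 m.
p_vap/(rho*g) = 6.06*1000 / (1000*9.81) = 0.618 m.
NPSHa = 10.469 - 4.2 - 1.82 - 0.618
      = 3.83 m.

3.83


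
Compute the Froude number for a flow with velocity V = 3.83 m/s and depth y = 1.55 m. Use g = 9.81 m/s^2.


The Froude number is defined as Fr = V / sqrt(g*y).
g*y = 9.81 * 1.55 = 15.2055.
sqrt(g*y) = sqrt(15.2055) = 3.8994.
Fr = 3.83 / 3.8994 = 0.9822.

0.9822


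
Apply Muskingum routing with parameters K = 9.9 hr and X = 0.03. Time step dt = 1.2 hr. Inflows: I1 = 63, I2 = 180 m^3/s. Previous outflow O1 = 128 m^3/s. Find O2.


Muskingum coefficients:
denom = 2*K*(1-X) + dt = 2*9.9*(1-0.03) + 1.2 = 20.406.
C0 = (dt - 2*K*X)/denom = (1.2 - 2*9.9*0.03)/20.406 = 0.0297.
C1 = (dt + 2*K*X)/denom = (1.2 + 2*9.9*0.03)/20.406 = 0.0879.
C2 = (2*K*(1-X) - dt)/denom = 0.8824.
O2 = C0*I2 + C1*I1 + C2*O1
   = 0.0297*180 + 0.0879*63 + 0.8824*128
   = 123.83 m^3/s.

123.83


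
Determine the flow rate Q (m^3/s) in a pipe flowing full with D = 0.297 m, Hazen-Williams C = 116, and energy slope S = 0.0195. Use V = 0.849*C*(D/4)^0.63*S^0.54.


For a full circular pipe, R = D/4 = 0.297/4 = 0.0742 m.
V = 0.849 * 116 * 0.0742^0.63 * 0.0195^0.54
  = 0.849 * 116 * 0.19433 * 0.119294
  = 2.2831 m/s.
Pipe area A = pi*D^2/4 = pi*0.297^2/4 = 0.0693 m^2.
Q = A * V = 0.0693 * 2.2831 = 0.1582 m^3/s.

0.1582


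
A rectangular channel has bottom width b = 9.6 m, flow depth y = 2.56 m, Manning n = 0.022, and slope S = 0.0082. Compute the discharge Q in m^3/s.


For a rectangular channel, the cross-sectional area A = b * y = 9.6 * 2.56 = 24.58 m^2.
The wetted perimeter P = b + 2y = 9.6 + 2*2.56 = 14.72 m.
Hydraulic radius R = A/P = 24.58/14.72 = 1.6696 m.
Velocity V = (1/n)*R^(2/3)*S^(1/2) = (1/0.022)*1.6696^(2/3)*0.0082^(1/2) = 5.7928 m/s.
Discharge Q = A * V = 24.58 * 5.7928 = 142.363 m^3/s.

142.363


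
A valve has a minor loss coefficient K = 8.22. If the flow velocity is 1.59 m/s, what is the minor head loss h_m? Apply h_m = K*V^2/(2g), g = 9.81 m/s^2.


Minor loss formula: h_m = K * V^2/(2g).
V^2 = 1.59^2 = 2.5281.
V^2/(2g) = 2.5281 / 19.62 = 0.1289 m.
h_m = 8.22 * 0.1289 = 1.0592 m.

1.0592


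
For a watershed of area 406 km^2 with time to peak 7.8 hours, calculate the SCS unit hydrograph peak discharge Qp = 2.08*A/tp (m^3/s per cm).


SCS formula: Qp = 2.08 * A / tp.
Qp = 2.08 * 406 / 7.8
   = 844.48 / 7.8
   = 108.27 m^3/s per cm.

108.27


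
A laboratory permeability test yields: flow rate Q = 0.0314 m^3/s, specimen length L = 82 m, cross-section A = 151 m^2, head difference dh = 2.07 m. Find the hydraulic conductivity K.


From K = Q*L / (A*dh):
Numerator: Q*L = 0.0314 * 82 = 2.5748.
Denominator: A*dh = 151 * 2.07 = 312.57.
K = 2.5748 / 312.57 = 0.008238 m/s.

0.008238


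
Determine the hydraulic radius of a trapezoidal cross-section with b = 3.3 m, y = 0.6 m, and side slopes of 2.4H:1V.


For a trapezoidal section with side slope z:
A = (b + z*y)*y = (3.3 + 2.4*0.6)*0.6 = 2.844 m^2.
P = b + 2*y*sqrt(1 + z^2) = 3.3 + 2*0.6*sqrt(1 + 2.4^2) = 6.42 m.
R = A/P = 2.844 / 6.42 = 0.443 m.

0.443


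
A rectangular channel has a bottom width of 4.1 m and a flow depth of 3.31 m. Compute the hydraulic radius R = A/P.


For a rectangular section:
Flow area A = b * y = 4.1 * 3.31 = 13.57 m^2.
Wetted perimeter P = b + 2y = 4.1 + 2*3.31 = 10.72 m.
Hydraulic radius R = A/P = 13.57 / 10.72 = 1.266 m.

1.266


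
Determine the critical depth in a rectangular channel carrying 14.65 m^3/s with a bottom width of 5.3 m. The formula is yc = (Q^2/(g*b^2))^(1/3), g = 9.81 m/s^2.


Using yc = (Q^2 / (g * b^2))^(1/3):
Q^2 = 14.65^2 = 214.62.
g * b^2 = 9.81 * 5.3^2 = 9.81 * 28.09 = 275.56.
Q^2 / (g*b^2) = 214.62 / 275.56 = 0.7789.
yc = 0.7789^(1/3) = 0.9201 m.

0.9201


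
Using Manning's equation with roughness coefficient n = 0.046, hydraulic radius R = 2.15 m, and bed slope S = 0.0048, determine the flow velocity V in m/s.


Manning's equation gives V = (1/n) * R^(2/3) * S^(1/2).
First, compute R^(2/3) = 2.15^(2/3) = 1.6658.
Next, S^(1/2) = 0.0048^(1/2) = 0.069282.
Then 1/n = 1/0.046 = 21.74.
V = 21.74 * 1.6658 * 0.069282 = 2.5089 m/s.

2.5089


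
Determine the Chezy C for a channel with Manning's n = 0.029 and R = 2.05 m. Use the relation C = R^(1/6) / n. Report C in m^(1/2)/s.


The Chezy coefficient relates to Manning's n through C = R^(1/6) / n.
R^(1/6) = 2.05^(1/6) = 1.127091.
C = 1.127091 / 0.029 = 38.87 m^(1/2)/s.

38.87


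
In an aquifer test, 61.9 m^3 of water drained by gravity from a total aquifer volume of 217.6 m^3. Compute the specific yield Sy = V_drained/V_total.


Specific yield Sy = Volume drained / Total volume.
Sy = 61.9 / 217.6
   = 0.2845.

0.2845


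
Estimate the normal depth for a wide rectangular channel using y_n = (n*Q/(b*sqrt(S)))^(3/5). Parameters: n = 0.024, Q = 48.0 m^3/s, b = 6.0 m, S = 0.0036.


We use the wide-channel approximation y_n = (n*Q/(b*sqrt(S)))^(3/5).
sqrt(S) = sqrt(0.0036) = 0.06.
Numerator: n*Q = 0.024 * 48.0 = 1.152.
Denominator: b*sqrt(S) = 6.0 * 0.06 = 0.36.
arg = 3.2.
y_n = 3.2^(3/5) = 2.0095 m.

2.0095


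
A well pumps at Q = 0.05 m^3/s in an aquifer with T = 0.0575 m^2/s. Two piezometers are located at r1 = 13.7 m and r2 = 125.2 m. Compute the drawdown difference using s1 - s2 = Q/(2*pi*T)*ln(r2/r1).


Thiem equation: s1 - s2 = Q/(2*pi*T) * ln(r2/r1).
ln(r2/r1) = ln(125.2/13.7) = 2.2125.
Q/(2*pi*T) = 0.05 / (2*pi*0.0575) = 0.05 / 0.3613 = 0.1384.
s1 - s2 = 0.1384 * 2.2125 = 0.3062 m.

0.3062


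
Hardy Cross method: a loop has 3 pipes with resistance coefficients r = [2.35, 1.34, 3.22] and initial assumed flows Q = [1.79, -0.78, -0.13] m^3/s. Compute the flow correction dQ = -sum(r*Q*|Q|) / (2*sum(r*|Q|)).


Numerator terms (r*Q*|Q|): 2.35*1.79*|1.79| = 7.5296; 1.34*-0.78*|-0.78| = -0.8153; 3.22*-0.13*|-0.13| = -0.0544.
Sum of numerator = 6.66.
Denominator terms (r*|Q|): 2.35*|1.79| = 4.2065; 1.34*|-0.78| = 1.0452; 3.22*|-0.13| = 0.4186.
2 * sum of denominator = 2 * 5.6703 = 11.3406.
dQ = -6.66 / 11.3406 = -0.5873 m^3/s.

-0.5873


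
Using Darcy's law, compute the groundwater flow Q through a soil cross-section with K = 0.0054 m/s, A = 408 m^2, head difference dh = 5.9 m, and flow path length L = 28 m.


Darcy's law: Q = K * A * i, where i = dh/L.
Hydraulic gradient i = 5.9 / 28 = 0.210714.
Q = 0.0054 * 408 * 0.210714
  = 0.4642 m^3/s.

0.4642


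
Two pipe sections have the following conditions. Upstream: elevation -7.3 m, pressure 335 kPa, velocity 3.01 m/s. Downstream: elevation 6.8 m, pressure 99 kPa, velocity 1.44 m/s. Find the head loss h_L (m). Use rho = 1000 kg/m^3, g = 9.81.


Total head at each section: H = z + p/(rho*g) + V^2/(2g).
H1 = -7.3 + 335*1000/(1000*9.81) + 3.01^2/(2*9.81)
   = -7.3 + 34.149 + 0.4618
   = 27.311 m.
H2 = 6.8 + 99*1000/(1000*9.81) + 1.44^2/(2*9.81)
   = 6.8 + 10.092 + 0.1057
   = 16.997 m.
h_L = H1 - H2 = 27.311 - 16.997 = 10.313 m.

10.313


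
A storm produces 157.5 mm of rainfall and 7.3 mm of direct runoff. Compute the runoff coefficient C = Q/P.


The runoff coefficient C = runoff depth / rainfall depth.
C = 7.3 / 157.5
  = 0.0463.

0.0463


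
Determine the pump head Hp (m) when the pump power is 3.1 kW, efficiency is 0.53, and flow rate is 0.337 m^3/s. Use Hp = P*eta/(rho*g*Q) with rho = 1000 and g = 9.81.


Pump head formula: Hp = P * eta / (rho * g * Q).
Numerator: P * eta = 3.1 * 1000 * 0.53 = 1643.0 W.
Denominator: rho * g * Q = 1000 * 9.81 * 0.337 = 3305.97.
Hp = 1643.0 / 3305.97 = 0.5 m.

0.5


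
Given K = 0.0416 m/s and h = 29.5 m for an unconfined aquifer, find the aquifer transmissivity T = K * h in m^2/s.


Transmissivity is defined as T = K * h.
T = 0.0416 * 29.5
  = 1.2272 m^2/s.

1.2272


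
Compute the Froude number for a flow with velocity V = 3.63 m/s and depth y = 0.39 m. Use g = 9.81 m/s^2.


The Froude number is defined as Fr = V / sqrt(g*y).
g*y = 9.81 * 0.39 = 3.8259.
sqrt(g*y) = sqrt(3.8259) = 1.956.
Fr = 3.63 / 1.956 = 1.8558.

1.8558


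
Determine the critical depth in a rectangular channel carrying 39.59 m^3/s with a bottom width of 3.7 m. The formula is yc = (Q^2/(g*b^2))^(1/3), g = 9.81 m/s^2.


Using yc = (Q^2 / (g * b^2))^(1/3):
Q^2 = 39.59^2 = 1567.37.
g * b^2 = 9.81 * 3.7^2 = 9.81 * 13.69 = 134.3.
Q^2 / (g*b^2) = 1567.37 / 134.3 = 11.6707.
yc = 11.6707^(1/3) = 2.2683 m.

2.2683


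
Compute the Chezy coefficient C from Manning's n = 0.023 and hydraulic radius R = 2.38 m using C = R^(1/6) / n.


The Chezy coefficient relates to Manning's n through C = R^(1/6) / n.
R^(1/6) = 2.38^(1/6) = 1.155481.
C = 1.155481 / 0.023 = 50.24 m^(1/2)/s.

50.24


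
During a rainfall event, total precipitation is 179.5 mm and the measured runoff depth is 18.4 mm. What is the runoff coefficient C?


The runoff coefficient C = runoff depth / rainfall depth.
C = 18.4 / 179.5
  = 0.1025.

0.1025


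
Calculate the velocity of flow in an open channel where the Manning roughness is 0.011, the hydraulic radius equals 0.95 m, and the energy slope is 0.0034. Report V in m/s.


Manning's equation gives V = (1/n) * R^(2/3) * S^(1/2).
First, compute R^(2/3) = 0.95^(2/3) = 0.9664.
Next, S^(1/2) = 0.0034^(1/2) = 0.05831.
Then 1/n = 1/0.011 = 90.91.
V = 90.91 * 0.9664 * 0.05831 = 5.1227 m/s.

5.1227


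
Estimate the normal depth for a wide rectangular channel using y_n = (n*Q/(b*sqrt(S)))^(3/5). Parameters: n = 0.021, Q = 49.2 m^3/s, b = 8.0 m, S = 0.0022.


We use the wide-channel approximation y_n = (n*Q/(b*sqrt(S)))^(3/5).
sqrt(S) = sqrt(0.0022) = 0.046904.
Numerator: n*Q = 0.021 * 49.2 = 1.0332.
Denominator: b*sqrt(S) = 8.0 * 0.046904 = 0.375232.
arg = 2.7535.
y_n = 2.7535^(3/5) = 1.8362 m.

1.8362


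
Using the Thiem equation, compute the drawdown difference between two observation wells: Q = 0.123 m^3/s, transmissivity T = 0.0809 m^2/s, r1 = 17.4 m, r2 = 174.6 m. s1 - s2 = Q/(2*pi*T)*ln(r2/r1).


Thiem equation: s1 - s2 = Q/(2*pi*T) * ln(r2/r1).
ln(r2/r1) = ln(174.6/17.4) = 2.306.
Q/(2*pi*T) = 0.123 / (2*pi*0.0809) = 0.123 / 0.5083 = 0.242.
s1 - s2 = 0.242 * 2.306 = 0.558 m.

0.558


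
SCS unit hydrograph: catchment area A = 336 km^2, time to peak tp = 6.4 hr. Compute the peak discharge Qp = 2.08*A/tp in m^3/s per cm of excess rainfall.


SCS formula: Qp = 2.08 * A / tp.
Qp = 2.08 * 336 / 6.4
   = 698.88 / 6.4
   = 109.2 m^3/s per cm.

109.2


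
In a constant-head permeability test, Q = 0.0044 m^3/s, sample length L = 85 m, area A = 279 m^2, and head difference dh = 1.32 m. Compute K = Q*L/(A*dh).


From K = Q*L / (A*dh):
Numerator: Q*L = 0.0044 * 85 = 0.374.
Denominator: A*dh = 279 * 1.32 = 368.28.
K = 0.374 / 368.28 = 0.001016 m/s.

0.001016


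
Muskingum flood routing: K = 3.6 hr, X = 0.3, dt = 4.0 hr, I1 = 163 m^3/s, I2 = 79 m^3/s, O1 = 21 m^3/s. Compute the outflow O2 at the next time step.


Muskingum coefficients:
denom = 2*K*(1-X) + dt = 2*3.6*(1-0.3) + 4.0 = 9.04.
C0 = (dt - 2*K*X)/denom = (4.0 - 2*3.6*0.3)/9.04 = 0.2035.
C1 = (dt + 2*K*X)/denom = (4.0 + 2*3.6*0.3)/9.04 = 0.6814.
C2 = (2*K*(1-X) - dt)/denom = 0.115.
O2 = C0*I2 + C1*I1 + C2*O1
   = 0.2035*79 + 0.6814*163 + 0.115*21
   = 129.57 m^3/s.

129.57


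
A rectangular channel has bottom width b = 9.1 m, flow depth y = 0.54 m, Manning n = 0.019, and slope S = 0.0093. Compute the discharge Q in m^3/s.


For a rectangular channel, the cross-sectional area A = b * y = 9.1 * 0.54 = 4.91 m^2.
The wetted perimeter P = b + 2y = 9.1 + 2*0.54 = 10.18 m.
Hydraulic radius R = A/P = 4.91/10.18 = 0.4827 m.
Velocity V = (1/n)*R^(2/3)*S^(1/2) = (1/0.019)*0.4827^(2/3)*0.0093^(1/2) = 3.1233 m/s.
Discharge Q = A * V = 4.91 * 3.1233 = 15.348 m^3/s.

15.348


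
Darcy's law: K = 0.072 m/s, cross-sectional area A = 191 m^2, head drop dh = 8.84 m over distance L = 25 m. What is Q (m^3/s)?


Darcy's law: Q = K * A * i, where i = dh/L.
Hydraulic gradient i = 8.84 / 25 = 0.3536.
Q = 0.072 * 191 * 0.3536
  = 4.8627 m^3/s.

4.8627


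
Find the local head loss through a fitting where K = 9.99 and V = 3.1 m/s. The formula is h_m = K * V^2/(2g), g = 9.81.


Minor loss formula: h_m = K * V^2/(2g).
V^2 = 3.1^2 = 9.61.
V^2/(2g) = 9.61 / 19.62 = 0.4898 m.
h_m = 9.99 * 0.4898 = 4.8932 m.

4.8932


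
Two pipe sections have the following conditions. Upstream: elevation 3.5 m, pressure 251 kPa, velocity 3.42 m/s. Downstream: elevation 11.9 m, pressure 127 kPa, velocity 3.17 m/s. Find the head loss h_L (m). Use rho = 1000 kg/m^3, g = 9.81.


Total head at each section: H = z + p/(rho*g) + V^2/(2g).
H1 = 3.5 + 251*1000/(1000*9.81) + 3.42^2/(2*9.81)
   = 3.5 + 25.586 + 0.5961
   = 29.682 m.
H2 = 11.9 + 127*1000/(1000*9.81) + 3.17^2/(2*9.81)
   = 11.9 + 12.946 + 0.5122
   = 25.358 m.
h_L = H1 - H2 = 29.682 - 25.358 = 4.324 m.

4.324


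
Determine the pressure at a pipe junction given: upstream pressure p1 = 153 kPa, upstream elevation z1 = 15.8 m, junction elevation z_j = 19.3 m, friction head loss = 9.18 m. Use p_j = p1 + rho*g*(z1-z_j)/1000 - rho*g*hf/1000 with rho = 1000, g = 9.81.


Junction pressure: p_j = p1 + rho*g*(z1 - z_j)/1000 - rho*g*hf/1000.
Elevation term = 1000*9.81*(15.8 - 19.3)/1000 = -34.335 kPa.
Friction term = 1000*9.81*9.18/1000 = 90.056 kPa.
p_j = 153 + -34.335 - 90.056 = 28.61 kPa.

28.61


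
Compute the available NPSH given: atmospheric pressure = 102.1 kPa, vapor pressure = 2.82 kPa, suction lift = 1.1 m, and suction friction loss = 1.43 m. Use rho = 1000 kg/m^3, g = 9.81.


NPSHa = p_atm/(rho*g) - z_s - hf_s - p_vap/(rho*g).
p_atm/(rho*g) = 102.1*1000 / (1000*9.81) = 10.408 m.
p_vap/(rho*g) = 2.82*1000 / (1000*9.81) = 0.287 m.
NPSHa = 10.408 - 1.1 - 1.43 - 0.287
      = 7.59 m.

7.59


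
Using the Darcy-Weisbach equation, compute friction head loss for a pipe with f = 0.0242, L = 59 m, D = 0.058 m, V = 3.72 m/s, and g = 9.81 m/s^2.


Darcy-Weisbach equation: h_f = f * (L/D) * V^2/(2g).
f * L/D = 0.0242 * 59/0.058 = 24.6172.
V^2/(2g) = 3.72^2 / (2*9.81) = 13.8384 / 19.62 = 0.7053 m.
h_f = 24.6172 * 0.7053 = 17.363 m.

17.363


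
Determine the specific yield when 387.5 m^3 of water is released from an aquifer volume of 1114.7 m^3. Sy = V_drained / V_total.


Specific yield Sy = Volume drained / Total volume.
Sy = 387.5 / 1114.7
   = 0.3476.

0.3476


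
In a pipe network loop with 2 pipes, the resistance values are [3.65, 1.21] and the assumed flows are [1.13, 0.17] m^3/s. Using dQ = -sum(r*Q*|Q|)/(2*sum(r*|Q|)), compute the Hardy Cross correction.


Numerator terms (r*Q*|Q|): 3.65*1.13*|1.13| = 4.6607; 1.21*0.17*|0.17| = 0.035.
Sum of numerator = 4.6957.
Denominator terms (r*|Q|): 3.65*|1.13| = 4.1245; 1.21*|0.17| = 0.2057.
2 * sum of denominator = 2 * 4.3302 = 8.6604.
dQ = -4.6957 / 8.6604 = -0.5422 m^3/s.

-0.5422


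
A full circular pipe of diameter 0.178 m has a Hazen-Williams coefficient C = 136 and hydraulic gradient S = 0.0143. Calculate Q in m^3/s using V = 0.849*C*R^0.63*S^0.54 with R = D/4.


For a full circular pipe, R = D/4 = 0.178/4 = 0.0445 m.
V = 0.849 * 136 * 0.0445^0.63 * 0.0143^0.54
  = 0.849 * 136 * 0.140756 * 0.100898
  = 1.6398 m/s.
Pipe area A = pi*D^2/4 = pi*0.178^2/4 = 0.0249 m^2.
Q = A * V = 0.0249 * 1.6398 = 0.0408 m^3/s.

0.0408


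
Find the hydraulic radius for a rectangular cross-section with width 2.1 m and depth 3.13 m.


For a rectangular section:
Flow area A = b * y = 2.1 * 3.13 = 6.57 m^2.
Wetted perimeter P = b + 2y = 2.1 + 2*3.13 = 8.36 m.
Hydraulic radius R = A/P = 6.57 / 8.36 = 0.7862 m.

0.7862


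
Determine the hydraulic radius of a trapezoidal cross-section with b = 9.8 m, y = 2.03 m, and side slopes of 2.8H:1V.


For a trapezoidal section with side slope z:
A = (b + z*y)*y = (9.8 + 2.8*2.03)*2.03 = 31.433 m^2.
P = b + 2*y*sqrt(1 + z^2) = 9.8 + 2*2.03*sqrt(1 + 2.8^2) = 21.871 m.
R = A/P = 31.433 / 21.871 = 1.4372 m.

1.4372


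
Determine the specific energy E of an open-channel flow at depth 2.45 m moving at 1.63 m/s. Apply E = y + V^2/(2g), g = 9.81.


Specific energy E = y + V^2/(2g).
Velocity head = V^2/(2g) = 1.63^2 / (2*9.81) = 2.6569 / 19.62 = 0.1354 m.
E = 2.45 + 0.1354 = 2.5854 m.

2.5854


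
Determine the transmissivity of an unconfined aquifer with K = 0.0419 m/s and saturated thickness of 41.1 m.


Transmissivity is defined as T = K * h.
T = 0.0419 * 41.1
  = 1.7221 m^2/s.

1.7221


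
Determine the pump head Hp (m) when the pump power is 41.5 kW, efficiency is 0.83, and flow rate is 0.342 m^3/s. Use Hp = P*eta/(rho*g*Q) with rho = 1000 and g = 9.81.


Pump head formula: Hp = P * eta / (rho * g * Q).
Numerator: P * eta = 41.5 * 1000 * 0.83 = 34445.0 W.
Denominator: rho * g * Q = 1000 * 9.81 * 0.342 = 3355.02.
Hp = 34445.0 / 3355.02 = 10.27 m.

10.27


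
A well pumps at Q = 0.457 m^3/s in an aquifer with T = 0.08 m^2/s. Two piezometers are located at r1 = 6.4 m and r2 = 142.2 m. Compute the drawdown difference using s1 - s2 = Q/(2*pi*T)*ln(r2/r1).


Thiem equation: s1 - s2 = Q/(2*pi*T) * ln(r2/r1).
ln(r2/r1) = ln(142.2/6.4) = 3.1009.
Q/(2*pi*T) = 0.457 / (2*pi*0.08) = 0.457 / 0.5027 = 0.9092.
s1 - s2 = 0.9092 * 3.1009 = 2.8193 m.

2.8193


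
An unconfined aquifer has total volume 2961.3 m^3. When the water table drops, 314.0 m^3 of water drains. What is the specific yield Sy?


Specific yield Sy = Volume drained / Total volume.
Sy = 314.0 / 2961.3
   = 0.106.

0.106


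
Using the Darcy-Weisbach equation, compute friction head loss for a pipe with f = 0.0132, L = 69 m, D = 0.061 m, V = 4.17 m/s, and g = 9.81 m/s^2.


Darcy-Weisbach equation: h_f = f * (L/D) * V^2/(2g).
f * L/D = 0.0132 * 69/0.061 = 14.9311.
V^2/(2g) = 4.17^2 / (2*9.81) = 17.3889 / 19.62 = 0.8863 m.
h_f = 14.9311 * 0.8863 = 13.233 m.

13.233


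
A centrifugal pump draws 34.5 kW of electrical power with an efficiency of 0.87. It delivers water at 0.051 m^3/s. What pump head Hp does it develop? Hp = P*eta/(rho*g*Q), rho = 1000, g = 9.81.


Pump head formula: Hp = P * eta / (rho * g * Q).
Numerator: P * eta = 34.5 * 1000 * 0.87 = 30015.0 W.
Denominator: rho * g * Q = 1000 * 9.81 * 0.051 = 500.31.
Hp = 30015.0 / 500.31 = 59.99 m.

59.99


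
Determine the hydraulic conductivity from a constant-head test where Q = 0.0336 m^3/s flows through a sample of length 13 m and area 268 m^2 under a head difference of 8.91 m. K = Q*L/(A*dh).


From K = Q*L / (A*dh):
Numerator: Q*L = 0.0336 * 13 = 0.4368.
Denominator: A*dh = 268 * 8.91 = 2387.88.
K = 0.4368 / 2387.88 = 0.000183 m/s.

0.000183


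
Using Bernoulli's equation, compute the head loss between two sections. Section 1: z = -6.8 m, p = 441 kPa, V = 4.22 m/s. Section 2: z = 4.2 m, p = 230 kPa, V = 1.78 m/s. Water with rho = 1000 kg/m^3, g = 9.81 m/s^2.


Total head at each section: H = z + p/(rho*g) + V^2/(2g).
H1 = -6.8 + 441*1000/(1000*9.81) + 4.22^2/(2*9.81)
   = -6.8 + 44.954 + 0.9077
   = 39.062 m.
H2 = 4.2 + 230*1000/(1000*9.81) + 1.78^2/(2*9.81)
   = 4.2 + 23.445 + 0.1615
   = 27.807 m.
h_L = H1 - H2 = 39.062 - 27.807 = 11.255 m.

11.255


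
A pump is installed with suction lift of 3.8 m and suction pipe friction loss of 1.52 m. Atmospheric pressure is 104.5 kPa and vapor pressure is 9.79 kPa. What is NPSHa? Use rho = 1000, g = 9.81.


NPSHa = p_atm/(rho*g) - z_s - hf_s - p_vap/(rho*g).
p_atm/(rho*g) = 104.5*1000 / (1000*9.81) = 10.652 m.
p_vap/(rho*g) = 9.79*1000 / (1000*9.81) = 0.998 m.
NPSHa = 10.652 - 3.8 - 1.52 - 0.998
      = 4.33 m.

4.33


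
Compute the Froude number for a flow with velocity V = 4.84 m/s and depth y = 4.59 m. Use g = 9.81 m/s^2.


The Froude number is defined as Fr = V / sqrt(g*y).
g*y = 9.81 * 4.59 = 45.0279.
sqrt(g*y) = sqrt(45.0279) = 6.7103.
Fr = 4.84 / 6.7103 = 0.7213.

0.7213


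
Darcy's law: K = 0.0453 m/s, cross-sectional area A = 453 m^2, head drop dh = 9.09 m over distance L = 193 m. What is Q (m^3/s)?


Darcy's law: Q = K * A * i, where i = dh/L.
Hydraulic gradient i = 9.09 / 193 = 0.047098.
Q = 0.0453 * 453 * 0.047098
  = 0.9665 m^3/s.

0.9665


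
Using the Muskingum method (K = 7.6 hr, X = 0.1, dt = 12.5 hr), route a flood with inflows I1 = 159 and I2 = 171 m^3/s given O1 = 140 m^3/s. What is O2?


Muskingum coefficients:
denom = 2*K*(1-X) + dt = 2*7.6*(1-0.1) + 12.5 = 26.18.
C0 = (dt - 2*K*X)/denom = (12.5 - 2*7.6*0.1)/26.18 = 0.4194.
C1 = (dt + 2*K*X)/denom = (12.5 + 2*7.6*0.1)/26.18 = 0.5355.
C2 = (2*K*(1-X) - dt)/denom = 0.0451.
O2 = C0*I2 + C1*I1 + C2*O1
   = 0.4194*171 + 0.5355*159 + 0.0451*140
   = 163.18 m^3/s.

163.18


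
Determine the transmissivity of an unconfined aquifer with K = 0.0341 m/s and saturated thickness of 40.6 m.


Transmissivity is defined as T = K * h.
T = 0.0341 * 40.6
  = 1.3845 m^2/s.

1.3845


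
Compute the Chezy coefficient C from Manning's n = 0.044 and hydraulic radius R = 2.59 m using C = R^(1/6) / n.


The Chezy coefficient relates to Manning's n through C = R^(1/6) / n.
R^(1/6) = 2.59^(1/6) = 1.17188.
C = 1.17188 / 0.044 = 26.63 m^(1/2)/s.

26.63


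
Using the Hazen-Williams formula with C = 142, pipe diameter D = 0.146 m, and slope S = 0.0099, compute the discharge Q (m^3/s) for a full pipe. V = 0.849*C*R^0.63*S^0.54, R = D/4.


For a full circular pipe, R = D/4 = 0.146/4 = 0.0365 m.
V = 0.849 * 142 * 0.0365^0.63 * 0.0099^0.54
  = 0.849 * 142 * 0.124235 * 0.082726
  = 1.239 m/s.
Pipe area A = pi*D^2/4 = pi*0.146^2/4 = 0.0167 m^2.
Q = A * V = 0.0167 * 1.239 = 0.0207 m^3/s.

0.0207


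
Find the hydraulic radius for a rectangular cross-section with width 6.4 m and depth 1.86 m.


For a rectangular section:
Flow area A = b * y = 6.4 * 1.86 = 11.9 m^2.
Wetted perimeter P = b + 2y = 6.4 + 2*1.86 = 10.12 m.
Hydraulic radius R = A/P = 11.9 / 10.12 = 1.1763 m.

1.1763


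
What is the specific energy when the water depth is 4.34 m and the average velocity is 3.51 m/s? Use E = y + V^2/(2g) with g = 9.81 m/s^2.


Specific energy E = y + V^2/(2g).
Velocity head = V^2/(2g) = 3.51^2 / (2*9.81) = 12.3201 / 19.62 = 0.6279 m.
E = 4.34 + 0.6279 = 4.9679 m.

4.9679


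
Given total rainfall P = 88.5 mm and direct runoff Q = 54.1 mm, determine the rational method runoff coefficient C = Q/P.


The runoff coefficient C = runoff depth / rainfall depth.
C = 54.1 / 88.5
  = 0.6113.

0.6113


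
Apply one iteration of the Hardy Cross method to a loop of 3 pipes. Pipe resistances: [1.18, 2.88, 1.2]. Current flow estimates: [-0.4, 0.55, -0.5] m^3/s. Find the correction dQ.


Numerator terms (r*Q*|Q|): 1.18*-0.4*|-0.4| = -0.1888; 2.88*0.55*|0.55| = 0.8712; 1.2*-0.5*|-0.5| = -0.3.
Sum of numerator = 0.3824.
Denominator terms (r*|Q|): 1.18*|-0.4| = 0.472; 2.88*|0.55| = 1.584; 1.2*|-0.5| = 0.6.
2 * sum of denominator = 2 * 2.656 = 5.312.
dQ = -0.3824 / 5.312 = -0.072 m^3/s.

-0.072


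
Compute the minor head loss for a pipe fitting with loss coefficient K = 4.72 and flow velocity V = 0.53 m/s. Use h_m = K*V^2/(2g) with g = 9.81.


Minor loss formula: h_m = K * V^2/(2g).
V^2 = 0.53^2 = 0.2809.
V^2/(2g) = 0.2809 / 19.62 = 0.0143 m.
h_m = 4.72 * 0.0143 = 0.0676 m.

0.0676


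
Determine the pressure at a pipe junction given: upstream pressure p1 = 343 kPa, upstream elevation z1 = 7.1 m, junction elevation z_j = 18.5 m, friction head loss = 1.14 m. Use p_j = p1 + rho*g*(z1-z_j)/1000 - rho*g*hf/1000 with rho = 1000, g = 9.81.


Junction pressure: p_j = p1 + rho*g*(z1 - z_j)/1000 - rho*g*hf/1000.
Elevation term = 1000*9.81*(7.1 - 18.5)/1000 = -111.834 kPa.
Friction term = 1000*9.81*1.14/1000 = 11.183 kPa.
p_j = 343 + -111.834 - 11.183 = 219.98 kPa.

219.98


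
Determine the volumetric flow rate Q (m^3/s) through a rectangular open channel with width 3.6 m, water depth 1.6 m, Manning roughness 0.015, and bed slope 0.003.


For a rectangular channel, the cross-sectional area A = b * y = 3.6 * 1.6 = 5.76 m^2.
The wetted perimeter P = b + 2y = 3.6 + 2*1.6 = 6.8 m.
Hydraulic radius R = A/P = 5.76/6.8 = 0.8471 m.
Velocity V = (1/n)*R^(2/3)*S^(1/2) = (1/0.015)*0.8471^(2/3)*0.003^(1/2) = 3.269 m/s.
Discharge Q = A * V = 5.76 * 3.269 = 18.829 m^3/s.

18.829


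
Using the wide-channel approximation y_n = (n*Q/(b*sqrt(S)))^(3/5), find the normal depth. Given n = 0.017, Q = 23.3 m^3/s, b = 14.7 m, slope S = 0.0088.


We use the wide-channel approximation y_n = (n*Q/(b*sqrt(S)))^(3/5).
sqrt(S) = sqrt(0.0088) = 0.093808.
Numerator: n*Q = 0.017 * 23.3 = 0.3961.
Denominator: b*sqrt(S) = 14.7 * 0.093808 = 1.378978.
arg = 0.2872.
y_n = 0.2872^(3/5) = 0.4731 m.

0.4731


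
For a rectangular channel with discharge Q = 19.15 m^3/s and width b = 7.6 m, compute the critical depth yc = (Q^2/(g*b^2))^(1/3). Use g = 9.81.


Using yc = (Q^2 / (g * b^2))^(1/3):
Q^2 = 19.15^2 = 366.72.
g * b^2 = 9.81 * 7.6^2 = 9.81 * 57.76 = 566.63.
Q^2 / (g*b^2) = 366.72 / 566.63 = 0.6472.
yc = 0.6472^(1/3) = 0.865 m.

0.865


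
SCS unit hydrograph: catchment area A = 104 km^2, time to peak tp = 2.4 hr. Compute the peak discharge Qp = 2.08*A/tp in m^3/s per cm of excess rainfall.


SCS formula: Qp = 2.08 * A / tp.
Qp = 2.08 * 104 / 2.4
   = 216.32 / 2.4
   = 90.13 m^3/s per cm.

90.13


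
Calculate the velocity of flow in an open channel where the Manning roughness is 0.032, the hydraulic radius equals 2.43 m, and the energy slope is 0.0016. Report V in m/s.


Manning's equation gives V = (1/n) * R^(2/3) * S^(1/2).
First, compute R^(2/3) = 2.43^(2/3) = 1.8075.
Next, S^(1/2) = 0.0016^(1/2) = 0.04.
Then 1/n = 1/0.032 = 31.25.
V = 31.25 * 1.8075 * 0.04 = 2.2593 m/s.

2.2593


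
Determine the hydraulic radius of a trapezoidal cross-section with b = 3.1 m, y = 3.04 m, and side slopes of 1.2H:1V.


For a trapezoidal section with side slope z:
A = (b + z*y)*y = (3.1 + 1.2*3.04)*3.04 = 20.514 m^2.
P = b + 2*y*sqrt(1 + z^2) = 3.1 + 2*3.04*sqrt(1 + 1.2^2) = 12.597 m.
R = A/P = 20.514 / 12.597 = 1.6284 m.

1.6284


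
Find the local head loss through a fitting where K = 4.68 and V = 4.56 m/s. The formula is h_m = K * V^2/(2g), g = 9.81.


Minor loss formula: h_m = K * V^2/(2g).
V^2 = 4.56^2 = 20.7936.
V^2/(2g) = 20.7936 / 19.62 = 1.0598 m.
h_m = 4.68 * 1.0598 = 4.9599 m.

4.9599


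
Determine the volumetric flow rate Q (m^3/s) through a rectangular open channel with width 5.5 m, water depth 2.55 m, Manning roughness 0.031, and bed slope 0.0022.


For a rectangular channel, the cross-sectional area A = b * y = 5.5 * 2.55 = 14.02 m^2.
The wetted perimeter P = b + 2y = 5.5 + 2*2.55 = 10.6 m.
Hydraulic radius R = A/P = 14.02/10.6 = 1.3231 m.
Velocity V = (1/n)*R^(2/3)*S^(1/2) = (1/0.031)*1.3231^(2/3)*0.0022^(1/2) = 1.8235 m/s.
Discharge Q = A * V = 14.02 * 1.8235 = 25.575 m^3/s.

25.575


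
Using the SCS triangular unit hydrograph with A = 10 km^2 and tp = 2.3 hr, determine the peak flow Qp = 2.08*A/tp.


SCS formula: Qp = 2.08 * A / tp.
Qp = 2.08 * 10 / 2.3
   = 20.8 / 2.3
   = 9.04 m^3/s per cm.

9.04


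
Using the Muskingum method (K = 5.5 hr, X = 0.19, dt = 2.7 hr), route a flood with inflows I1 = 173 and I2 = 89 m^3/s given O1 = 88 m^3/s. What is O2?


Muskingum coefficients:
denom = 2*K*(1-X) + dt = 2*5.5*(1-0.19) + 2.7 = 11.61.
C0 = (dt - 2*K*X)/denom = (2.7 - 2*5.5*0.19)/11.61 = 0.0525.
C1 = (dt + 2*K*X)/denom = (2.7 + 2*5.5*0.19)/11.61 = 0.4126.
C2 = (2*K*(1-X) - dt)/denom = 0.5349.
O2 = C0*I2 + C1*I1 + C2*O1
   = 0.0525*89 + 0.4126*173 + 0.5349*88
   = 123.12 m^3/s.

123.12


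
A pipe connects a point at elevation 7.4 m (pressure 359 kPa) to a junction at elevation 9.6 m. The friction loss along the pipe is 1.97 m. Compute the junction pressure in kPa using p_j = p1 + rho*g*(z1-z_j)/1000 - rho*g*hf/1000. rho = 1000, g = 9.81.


Junction pressure: p_j = p1 + rho*g*(z1 - z_j)/1000 - rho*g*hf/1000.
Elevation term = 1000*9.81*(7.4 - 9.6)/1000 = -21.582 kPa.
Friction term = 1000*9.81*1.97/1000 = 19.326 kPa.
p_j = 359 + -21.582 - 19.326 = 318.09 kPa.

318.09


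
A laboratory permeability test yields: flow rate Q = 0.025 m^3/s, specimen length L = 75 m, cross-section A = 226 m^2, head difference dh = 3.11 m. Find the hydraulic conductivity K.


From K = Q*L / (A*dh):
Numerator: Q*L = 0.025 * 75 = 1.875.
Denominator: A*dh = 226 * 3.11 = 702.86.
K = 1.875 / 702.86 = 0.002668 m/s.

0.002668


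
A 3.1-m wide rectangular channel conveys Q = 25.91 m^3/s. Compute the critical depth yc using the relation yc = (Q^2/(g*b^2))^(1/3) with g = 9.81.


Using yc = (Q^2 / (g * b^2))^(1/3):
Q^2 = 25.91^2 = 671.33.
g * b^2 = 9.81 * 3.1^2 = 9.81 * 9.61 = 94.27.
Q^2 / (g*b^2) = 671.33 / 94.27 = 7.1214.
yc = 7.1214^(1/3) = 1.9239 m.

1.9239


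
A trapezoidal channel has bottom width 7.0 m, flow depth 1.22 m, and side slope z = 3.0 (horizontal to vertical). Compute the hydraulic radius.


For a trapezoidal section with side slope z:
A = (b + z*y)*y = (7.0 + 3.0*1.22)*1.22 = 13.005 m^2.
P = b + 2*y*sqrt(1 + z^2) = 7.0 + 2*1.22*sqrt(1 + 3.0^2) = 14.716 m.
R = A/P = 13.005 / 14.716 = 0.8837 m.

0.8837


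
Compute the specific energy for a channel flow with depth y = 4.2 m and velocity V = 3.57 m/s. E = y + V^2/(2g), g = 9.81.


Specific energy E = y + V^2/(2g).
Velocity head = V^2/(2g) = 3.57^2 / (2*9.81) = 12.7449 / 19.62 = 0.6496 m.
E = 4.2 + 0.6496 = 4.8496 m.

4.8496


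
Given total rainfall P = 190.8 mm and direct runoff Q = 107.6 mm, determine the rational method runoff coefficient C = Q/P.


The runoff coefficient C = runoff depth / rainfall depth.
C = 107.6 / 190.8
  = 0.5639.

0.5639


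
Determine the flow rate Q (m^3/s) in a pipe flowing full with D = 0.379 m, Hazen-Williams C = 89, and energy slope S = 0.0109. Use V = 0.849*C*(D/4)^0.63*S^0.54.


For a full circular pipe, R = D/4 = 0.379/4 = 0.0948 m.
V = 0.849 * 89 * 0.0948^0.63 * 0.0109^0.54
  = 0.849 * 89 * 0.226592 * 0.087139
  = 1.4919 m/s.
Pipe area A = pi*D^2/4 = pi*0.379^2/4 = 0.1128 m^2.
Q = A * V = 0.1128 * 1.4919 = 0.1683 m^3/s.

0.1683


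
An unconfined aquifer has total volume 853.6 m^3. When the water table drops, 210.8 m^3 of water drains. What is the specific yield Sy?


Specific yield Sy = Volume drained / Total volume.
Sy = 210.8 / 853.6
   = 0.247.

0.247


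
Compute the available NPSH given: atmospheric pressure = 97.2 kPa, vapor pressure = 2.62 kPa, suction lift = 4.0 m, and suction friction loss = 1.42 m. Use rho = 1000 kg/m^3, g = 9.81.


NPSHa = p_atm/(rho*g) - z_s - hf_s - p_vap/(rho*g).
p_atm/(rho*g) = 97.2*1000 / (1000*9.81) = 9.908 m.
p_vap/(rho*g) = 2.62*1000 / (1000*9.81) = 0.267 m.
NPSHa = 9.908 - 4.0 - 1.42 - 0.267
      = 4.22 m.

4.22


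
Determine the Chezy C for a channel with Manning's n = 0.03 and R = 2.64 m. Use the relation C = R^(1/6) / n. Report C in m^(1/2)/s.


The Chezy coefficient relates to Manning's n through C = R^(1/6) / n.
R^(1/6) = 2.64^(1/6) = 1.175621.
C = 1.175621 / 0.03 = 39.19 m^(1/2)/s.

39.19


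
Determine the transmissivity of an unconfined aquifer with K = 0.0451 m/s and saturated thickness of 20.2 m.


Transmissivity is defined as T = K * h.
T = 0.0451 * 20.2
  = 0.911 m^2/s.

0.911


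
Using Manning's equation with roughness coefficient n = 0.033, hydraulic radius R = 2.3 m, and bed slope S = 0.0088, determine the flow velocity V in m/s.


Manning's equation gives V = (1/n) * R^(2/3) * S^(1/2).
First, compute R^(2/3) = 2.3^(2/3) = 1.7424.
Next, S^(1/2) = 0.0088^(1/2) = 0.093808.
Then 1/n = 1/0.033 = 30.3.
V = 30.3 * 1.7424 * 0.093808 = 4.9531 m/s.

4.9531


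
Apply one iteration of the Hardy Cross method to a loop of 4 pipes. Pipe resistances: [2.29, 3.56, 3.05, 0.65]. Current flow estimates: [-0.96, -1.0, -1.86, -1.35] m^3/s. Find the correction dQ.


Numerator terms (r*Q*|Q|): 2.29*-0.96*|-0.96| = -2.1105; 3.56*-1.0*|-1.0| = -3.56; 3.05*-1.86*|-1.86| = -10.5518; 0.65*-1.35*|-1.35| = -1.1846.
Sum of numerator = -17.4069.
Denominator terms (r*|Q|): 2.29*|-0.96| = 2.1984; 3.56*|-1.0| = 3.56; 3.05*|-1.86| = 5.673; 0.65*|-1.35| = 0.8775.
2 * sum of denominator = 2 * 12.3089 = 24.6178.
dQ = --17.4069 / 24.6178 = 0.7071 m^3/s.

0.7071


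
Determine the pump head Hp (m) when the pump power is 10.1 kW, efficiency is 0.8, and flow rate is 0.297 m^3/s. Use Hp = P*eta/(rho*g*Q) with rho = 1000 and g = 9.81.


Pump head formula: Hp = P * eta / (rho * g * Q).
Numerator: P * eta = 10.1 * 1000 * 0.8 = 8080.0 W.
Denominator: rho * g * Q = 1000 * 9.81 * 0.297 = 2913.57.
Hp = 8080.0 / 2913.57 = 2.77 m.

2.77


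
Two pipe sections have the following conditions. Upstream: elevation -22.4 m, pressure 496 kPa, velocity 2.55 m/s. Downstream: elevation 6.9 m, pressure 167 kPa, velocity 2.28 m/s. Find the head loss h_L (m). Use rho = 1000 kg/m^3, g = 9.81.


Total head at each section: H = z + p/(rho*g) + V^2/(2g).
H1 = -22.4 + 496*1000/(1000*9.81) + 2.55^2/(2*9.81)
   = -22.4 + 50.561 + 0.3314
   = 28.492 m.
H2 = 6.9 + 167*1000/(1000*9.81) + 2.28^2/(2*9.81)
   = 6.9 + 17.023 + 0.265
   = 24.188 m.
h_L = H1 - H2 = 28.492 - 24.188 = 4.304 m.

4.304


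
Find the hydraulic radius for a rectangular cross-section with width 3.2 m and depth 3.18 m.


For a rectangular section:
Flow area A = b * y = 3.2 * 3.18 = 10.18 m^2.
Wetted perimeter P = b + 2y = 3.2 + 2*3.18 = 9.56 m.
Hydraulic radius R = A/P = 10.18 / 9.56 = 1.0644 m.

1.0644
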